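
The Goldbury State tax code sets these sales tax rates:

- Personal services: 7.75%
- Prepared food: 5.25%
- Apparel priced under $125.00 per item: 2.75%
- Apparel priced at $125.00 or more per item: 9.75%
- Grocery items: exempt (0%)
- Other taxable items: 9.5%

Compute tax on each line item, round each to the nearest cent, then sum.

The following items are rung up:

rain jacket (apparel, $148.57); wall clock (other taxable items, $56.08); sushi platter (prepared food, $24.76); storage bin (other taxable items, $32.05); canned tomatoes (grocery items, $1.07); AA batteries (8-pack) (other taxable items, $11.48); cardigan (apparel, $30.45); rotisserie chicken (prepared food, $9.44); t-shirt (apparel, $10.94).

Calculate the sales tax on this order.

Rain jacket $148.57: apparel, $125.00 or more → 9.75% → $14.49
Wall clock $56.08: other taxable items → 9.5% → $5.33
Sushi platter $24.76: prepared food → 5.25% → $1.30
Storage bin $32.05: other taxable items → 9.5% → $3.04
Canned tomatoes $1.07: grocery items → 0% → $0.00
AA batteries (8-pack) $11.48: other taxable items → 9.5% → $1.09
Cardigan $30.45: apparel, under $125.00 → 2.75% → $0.84
Rotisserie chicken $9.44: prepared food → 5.25% → $0.50
T-shirt $10.94: apparel, under $125.00 → 2.75% → $0.30
Total tax = $14.49 + $5.33 + $1.30 + $3.04 + $1.09 + $0.84 + $0.50 + $0.30 = $26.89

$26.89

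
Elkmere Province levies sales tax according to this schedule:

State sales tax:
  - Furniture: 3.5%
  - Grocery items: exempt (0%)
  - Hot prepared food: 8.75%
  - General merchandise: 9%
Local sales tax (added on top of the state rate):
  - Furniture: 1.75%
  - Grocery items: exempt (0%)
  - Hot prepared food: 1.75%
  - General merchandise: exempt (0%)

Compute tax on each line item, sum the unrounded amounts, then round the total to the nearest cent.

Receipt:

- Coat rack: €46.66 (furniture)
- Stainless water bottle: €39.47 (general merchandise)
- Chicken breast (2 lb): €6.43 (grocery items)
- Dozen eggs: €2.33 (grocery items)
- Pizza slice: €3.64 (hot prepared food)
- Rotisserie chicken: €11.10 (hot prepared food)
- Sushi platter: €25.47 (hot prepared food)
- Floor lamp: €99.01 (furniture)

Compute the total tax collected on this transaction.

Coat rack €46.66: furniture → 3.5% + 1.75% local = 5.25% → €2.44965
Stainless water bottle €39.47: general merchandise → 9% + 0% local = 9% → €3.5523
Chicken breast (2 lb) €6.43: grocery items → 0% + 0% local = 0% → €0.00
Dozen eggs €2.33: grocery items → 0% + 0% local = 0% → €0.00
Pizza slice €3.64: hot prepared food → 8.75% + 1.75% local = 10.5% → €0.3822
Rotisserie chicken €11.10: hot prepared food → 8.75% + 1.75% local = 10.5% → €1.1655
Sushi platter €25.47: hot prepared food → 8.75% + 1.75% local = 10.5% → €2.67435
Floor lamp €99.01: furniture → 3.5% + 1.75% local = 5.25% → €5.198025
Unrounded tax sum = €15.422025 → €15.42

€15.42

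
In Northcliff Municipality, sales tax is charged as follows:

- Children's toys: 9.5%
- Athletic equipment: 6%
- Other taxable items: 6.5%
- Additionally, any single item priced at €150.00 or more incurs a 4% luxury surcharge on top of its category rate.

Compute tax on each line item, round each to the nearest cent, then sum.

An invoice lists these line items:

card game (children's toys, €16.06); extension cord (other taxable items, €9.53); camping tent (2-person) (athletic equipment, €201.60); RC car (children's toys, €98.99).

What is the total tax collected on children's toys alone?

Card game €16.06: children's toys → 9.5% → €1.53
RC car €98.99: children's toys → 9.5% → €9.40
Tax on children's toys = €1.53 + €9.40 = €10.93

€10.93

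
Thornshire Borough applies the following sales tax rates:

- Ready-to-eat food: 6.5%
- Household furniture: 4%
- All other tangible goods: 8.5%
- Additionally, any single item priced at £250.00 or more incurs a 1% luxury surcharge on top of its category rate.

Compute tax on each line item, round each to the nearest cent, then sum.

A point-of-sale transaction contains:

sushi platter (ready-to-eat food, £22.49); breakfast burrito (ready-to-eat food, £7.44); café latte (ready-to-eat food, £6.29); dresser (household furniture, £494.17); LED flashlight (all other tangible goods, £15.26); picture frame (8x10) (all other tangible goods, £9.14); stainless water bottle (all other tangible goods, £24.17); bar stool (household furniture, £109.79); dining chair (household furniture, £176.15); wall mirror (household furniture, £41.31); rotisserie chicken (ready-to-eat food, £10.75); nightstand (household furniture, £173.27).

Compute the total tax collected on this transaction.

£51.91

Sushi platter £22.49: ready-to-eat food → 6.5% → £1.46
Breakfast burrito £7.44: ready-to-eat food → 6.5% → £0.48
Café latte £6.29: ready-to-eat food → 6.5% → £0.41
Dresser £494.17: household furniture → 4% + 1% surcharge = 5% → £24.71
LED flashlight £15.26: all other tangible goods → 8.5% → £1.30
Picture frame (8x10) £9.14: all other tangible goods → 8.5% → £0.78
Stainless water bottle £24.17: all other tangible goods → 8.5% → £2.05
Bar stool £109.79: household furniture → 4% → £4.39
Dining chair £176.15: household furniture → 4% → £7.05
Wall mirror £41.31: household furniture → 4% → £1.65
Rotisserie chicken £10.75: ready-to-eat food → 6.5% → £0.70
Nightstand £173.27: household furniture → 4% → £6.93
Total tax = £1.46 + £0.48 + £0.41 + £24.71 + £1.30 + £0.78 + £2.05 + £4.39 + £7.05 + £1.65 + £0.70 + £6.93 = £51.91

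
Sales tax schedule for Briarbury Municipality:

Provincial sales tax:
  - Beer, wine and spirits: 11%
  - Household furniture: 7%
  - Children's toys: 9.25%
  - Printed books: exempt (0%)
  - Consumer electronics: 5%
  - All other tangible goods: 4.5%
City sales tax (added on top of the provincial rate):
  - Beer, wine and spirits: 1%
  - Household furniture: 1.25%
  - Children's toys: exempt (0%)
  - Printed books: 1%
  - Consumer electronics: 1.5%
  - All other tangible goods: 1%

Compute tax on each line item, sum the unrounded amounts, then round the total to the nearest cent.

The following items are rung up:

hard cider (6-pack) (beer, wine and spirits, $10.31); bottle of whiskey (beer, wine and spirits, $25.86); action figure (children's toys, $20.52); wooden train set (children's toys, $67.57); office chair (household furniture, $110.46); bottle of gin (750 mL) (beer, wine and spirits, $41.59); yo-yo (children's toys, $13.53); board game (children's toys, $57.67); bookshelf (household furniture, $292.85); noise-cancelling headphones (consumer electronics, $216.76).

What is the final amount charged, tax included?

$928.55

Hard cider (6-pack) $10.31: beer, wine and spirits → 11% + 1% city = 12% → $1.2372
Bottle of whiskey $25.86: beer, wine and spirits → 11% + 1% city = 12% → $3.1032
Action figure $20.52: children's toys → 9.25% + 0% city = 9.25% → $1.8981
Wooden train set $67.57: children's toys → 9.25% + 0% city = 9.25% → $6.250225
Office chair $110.46: household furniture → 7% + 1.25% city = 8.25% → $9.11295
Bottle of gin (750 mL) $41.59: beer, wine and spirits → 11% + 1% city = 12% → $4.9908
Yo-yo $13.53: children's toys → 9.25% + 0% city = 9.25% → $1.251525
Board game $57.67: children's toys → 9.25% + 0% city = 9.25% → $5.334475
Bookshelf $292.85: household furniture → 7% + 1.25% city = 8.25% → $24.160125
Noise-cancelling headphones $216.76: consumer electronics → 5% + 1.5% city = 6.5% → $14.0894
Subtotal = $857.12; unrounded tax = $71.428 → $71.43; total due = $928.55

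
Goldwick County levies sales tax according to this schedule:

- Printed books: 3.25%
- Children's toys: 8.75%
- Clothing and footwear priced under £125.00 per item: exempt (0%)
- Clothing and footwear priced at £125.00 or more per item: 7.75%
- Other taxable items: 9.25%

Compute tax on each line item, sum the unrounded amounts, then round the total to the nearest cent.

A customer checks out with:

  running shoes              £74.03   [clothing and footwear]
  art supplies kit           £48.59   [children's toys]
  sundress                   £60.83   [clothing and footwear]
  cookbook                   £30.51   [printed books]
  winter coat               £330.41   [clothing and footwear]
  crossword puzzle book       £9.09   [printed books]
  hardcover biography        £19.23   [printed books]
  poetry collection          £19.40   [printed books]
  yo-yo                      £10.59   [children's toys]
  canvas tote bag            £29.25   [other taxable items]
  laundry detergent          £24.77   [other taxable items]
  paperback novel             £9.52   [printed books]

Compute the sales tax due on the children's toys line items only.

Art supplies kit £48.59: children's toys → 8.75% → £4.251625
Yo-yo £10.59: children's toys → 8.75% → £0.926625
Tax on children's toys: unrounded sum = £5.17825 → £5.18

£5.18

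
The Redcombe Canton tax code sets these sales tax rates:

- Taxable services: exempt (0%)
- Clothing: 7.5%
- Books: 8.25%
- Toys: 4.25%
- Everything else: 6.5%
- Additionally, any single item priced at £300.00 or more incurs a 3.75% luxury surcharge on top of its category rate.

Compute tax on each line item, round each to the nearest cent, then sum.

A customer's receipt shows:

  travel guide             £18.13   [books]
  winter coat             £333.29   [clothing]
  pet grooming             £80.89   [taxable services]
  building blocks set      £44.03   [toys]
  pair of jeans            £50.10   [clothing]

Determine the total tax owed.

£44.63

Travel guide £18.13: books → 8.25% → £1.50
Winter coat £333.29: clothing → 7.5% + 3.75% surcharge = 11.25% → £37.50
Pet grooming £80.89: taxable services → 0% → £0.00
Building blocks set £44.03: toys → 4.25% → £1.87
Pair of jeans £50.10: clothing → 7.5% → £3.76
Total tax = £1.50 + £37.50 + £1.87 + £3.76 = £44.63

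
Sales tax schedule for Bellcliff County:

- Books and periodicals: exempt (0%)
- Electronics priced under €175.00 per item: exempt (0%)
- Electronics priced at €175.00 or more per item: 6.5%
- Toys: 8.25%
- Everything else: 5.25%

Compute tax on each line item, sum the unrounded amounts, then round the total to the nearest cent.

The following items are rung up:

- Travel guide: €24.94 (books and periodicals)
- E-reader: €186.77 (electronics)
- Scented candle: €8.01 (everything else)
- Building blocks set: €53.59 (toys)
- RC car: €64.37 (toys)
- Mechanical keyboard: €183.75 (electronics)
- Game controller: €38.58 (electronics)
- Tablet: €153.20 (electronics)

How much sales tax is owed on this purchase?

€34.24

Travel guide €24.94: books and periodicals → 0% → €0.00
E-reader €186.77: electronics, €175.00 or more → 6.5% → €12.14005
Scented candle €8.01: everything else → 5.25% → €0.420525
Building blocks set €53.59: toys → 8.25% → €4.421175
RC car €64.37: toys → 8.25% → €5.310525
Mechanical keyboard €183.75: electronics, €175.00 or more → 6.5% → €11.94375
Game controller €38.58: electronics, under €175.00 → 0% → €0.00
Tablet €153.20: electronics, under €175.00 → 0% → €0.00
Unrounded tax sum = €34.236025 → €34.24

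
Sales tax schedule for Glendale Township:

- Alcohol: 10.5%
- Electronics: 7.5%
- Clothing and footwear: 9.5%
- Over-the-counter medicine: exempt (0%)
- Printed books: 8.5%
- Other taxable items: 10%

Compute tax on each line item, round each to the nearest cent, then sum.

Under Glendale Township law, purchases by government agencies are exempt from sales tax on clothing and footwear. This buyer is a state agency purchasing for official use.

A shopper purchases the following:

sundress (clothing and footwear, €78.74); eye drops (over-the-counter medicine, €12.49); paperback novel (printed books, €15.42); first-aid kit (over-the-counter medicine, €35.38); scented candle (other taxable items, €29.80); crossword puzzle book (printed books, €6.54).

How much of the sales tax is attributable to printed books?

Paperback novel €15.42: printed books → 8.5% → €1.31
Crossword puzzle book €6.54: printed books → 8.5% → €0.56
Tax on printed books = €1.31 + €0.56 = €1.87

€1.87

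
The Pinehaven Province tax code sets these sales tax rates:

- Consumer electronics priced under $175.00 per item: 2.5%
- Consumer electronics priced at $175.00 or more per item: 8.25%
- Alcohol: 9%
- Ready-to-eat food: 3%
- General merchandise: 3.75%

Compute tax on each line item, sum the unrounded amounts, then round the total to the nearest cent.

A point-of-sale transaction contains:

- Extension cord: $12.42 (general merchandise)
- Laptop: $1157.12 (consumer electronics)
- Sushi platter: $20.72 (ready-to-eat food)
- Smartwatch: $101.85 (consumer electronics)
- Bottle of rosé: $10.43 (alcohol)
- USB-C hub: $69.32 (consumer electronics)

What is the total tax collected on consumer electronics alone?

$99.74

Laptop $1157.12: consumer electronics, $175.00 or more → 8.25% → $95.4624
Smartwatch $101.85: consumer electronics, under $175.00 → 2.5% → $2.54625
USB-C hub $69.32: consumer electronics, under $175.00 → 2.5% → $1.733
Tax on consumer electronics: unrounded sum = $99.74165 → $99.74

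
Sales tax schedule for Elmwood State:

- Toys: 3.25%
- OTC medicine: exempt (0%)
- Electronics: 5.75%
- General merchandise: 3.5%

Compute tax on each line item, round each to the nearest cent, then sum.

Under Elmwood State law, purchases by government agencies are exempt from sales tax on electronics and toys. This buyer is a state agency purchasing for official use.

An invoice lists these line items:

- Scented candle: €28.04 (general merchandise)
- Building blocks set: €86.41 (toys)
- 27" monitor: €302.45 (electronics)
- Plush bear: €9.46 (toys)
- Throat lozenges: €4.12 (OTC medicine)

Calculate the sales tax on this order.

€0.98

Scented candle €28.04: general merchandise → 3.5% → €0.98
Building blocks set €86.41: toys, buyer-exempt → 0% → €0.00
27" monitor €302.45: electronics, buyer-exempt → 0% → €0.00
Plush bear €9.46: toys, buyer-exempt → 0% → €0.00
Throat lozenges €4.12: OTC medicine → 0% → €0.00
Total tax = €0.98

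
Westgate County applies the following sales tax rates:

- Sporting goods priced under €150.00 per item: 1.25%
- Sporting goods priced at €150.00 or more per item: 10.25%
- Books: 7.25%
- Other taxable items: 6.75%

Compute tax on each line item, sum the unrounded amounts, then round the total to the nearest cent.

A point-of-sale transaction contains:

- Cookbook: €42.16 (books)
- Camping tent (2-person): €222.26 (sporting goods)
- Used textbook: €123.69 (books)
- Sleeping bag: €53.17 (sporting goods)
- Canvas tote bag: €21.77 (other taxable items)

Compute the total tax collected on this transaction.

Cookbook €42.16: books → 7.25% → €3.0566
Camping tent (2-person) €222.26: sporting goods, €150.00 or more → 10.25% → €22.78165
Used textbook €123.69: books → 7.25% → €8.967525
Sleeping bag €53.17: sporting goods, under €150.00 → 1.25% → €0.664625
Canvas tote bag €21.77: other taxable items → 6.75% → €1.469475
Unrounded tax sum = €36.939875 → €36.94

€36.94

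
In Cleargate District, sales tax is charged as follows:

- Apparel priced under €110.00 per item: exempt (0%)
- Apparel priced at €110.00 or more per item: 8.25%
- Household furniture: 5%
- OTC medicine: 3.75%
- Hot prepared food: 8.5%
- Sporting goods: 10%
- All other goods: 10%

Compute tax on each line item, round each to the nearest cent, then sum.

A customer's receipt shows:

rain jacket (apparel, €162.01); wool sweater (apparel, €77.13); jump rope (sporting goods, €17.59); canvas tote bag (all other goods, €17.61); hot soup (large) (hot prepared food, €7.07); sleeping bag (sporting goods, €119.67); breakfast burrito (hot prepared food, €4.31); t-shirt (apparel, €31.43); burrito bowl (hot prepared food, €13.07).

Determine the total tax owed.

€30.94

Rain jacket €162.01: apparel, €110.00 or more → 8.25% → €13.37
Wool sweater €77.13: apparel, under €110.00 → 0% → €0.00
Jump rope €17.59: sporting goods → 10% → €1.76
Canvas tote bag €17.61: all other goods → 10% → €1.76
Hot soup (large) €7.07: hot prepared food → 8.5% → €0.60
Sleeping bag €119.67: sporting goods → 10% → €11.97
Breakfast burrito €4.31: hot prepared food → 8.5% → €0.37
T-shirt €31.43: apparel, under €110.00 → 0% → €0.00
Burrito bowl €13.07: hot prepared food → 8.5% → €1.11
Total tax = €13.37 + €1.76 + €1.76 + €0.60 + €11.97 + €0.37 + €1.11 = €30.94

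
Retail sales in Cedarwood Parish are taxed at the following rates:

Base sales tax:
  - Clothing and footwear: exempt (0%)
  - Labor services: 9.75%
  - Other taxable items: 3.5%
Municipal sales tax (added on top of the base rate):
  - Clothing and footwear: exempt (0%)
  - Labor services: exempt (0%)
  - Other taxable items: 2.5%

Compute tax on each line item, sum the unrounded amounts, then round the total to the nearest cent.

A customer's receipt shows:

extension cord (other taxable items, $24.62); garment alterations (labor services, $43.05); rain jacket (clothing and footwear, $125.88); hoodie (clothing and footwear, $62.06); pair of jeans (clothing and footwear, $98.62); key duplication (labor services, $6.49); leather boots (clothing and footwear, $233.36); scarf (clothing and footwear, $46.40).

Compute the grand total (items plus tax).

Extension cord $24.62: other taxable items → 3.5% + 2.5% municipal = 6% → $1.4772
Garment alterations $43.05: labor services → 9.75% + 0% municipal = 9.75% → $4.197375
Rain jacket $125.88: clothing and footwear → 0% + 0% municipal = 0% → $0.00
Hoodie $62.06: clothing and footwear → 0% + 0% municipal = 0% → $0.00
Pair of jeans $98.62: clothing and footwear → 0% + 0% municipal = 0% → $0.00
Key duplication $6.49: labor services → 9.75% + 0% municipal = 9.75% → $0.632775
Leather boots $233.36: clothing and footwear → 0% + 0% municipal = 0% → $0.00
Scarf $46.40: clothing and footwear → 0% + 0% municipal = 0% → $0.00
Subtotal = $640.48; unrounded tax = $6.30735 → $6.31; total due = $646.79

$646.79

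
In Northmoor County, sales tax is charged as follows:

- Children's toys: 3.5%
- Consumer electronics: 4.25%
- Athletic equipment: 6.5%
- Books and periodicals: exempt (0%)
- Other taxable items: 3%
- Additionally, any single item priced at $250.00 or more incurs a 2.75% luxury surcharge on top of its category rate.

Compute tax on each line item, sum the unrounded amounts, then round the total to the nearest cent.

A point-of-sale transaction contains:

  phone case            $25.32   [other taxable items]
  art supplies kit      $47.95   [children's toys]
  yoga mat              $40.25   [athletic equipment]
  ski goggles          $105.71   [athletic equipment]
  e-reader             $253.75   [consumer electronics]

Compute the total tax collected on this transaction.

$29.69

Phone case $25.32: other taxable items → 3% → $0.7596
Art supplies kit $47.95: children's toys → 3.5% → $1.67825
Yoga mat $40.25: athletic equipment → 6.5% → $2.61625
Ski goggles $105.71: athletic equipment → 6.5% → $6.87115
E-reader $253.75: consumer electronics → 4.25% + 2.75% surcharge = 7% → $17.7625
Unrounded tax sum = $29.68775 → $29.69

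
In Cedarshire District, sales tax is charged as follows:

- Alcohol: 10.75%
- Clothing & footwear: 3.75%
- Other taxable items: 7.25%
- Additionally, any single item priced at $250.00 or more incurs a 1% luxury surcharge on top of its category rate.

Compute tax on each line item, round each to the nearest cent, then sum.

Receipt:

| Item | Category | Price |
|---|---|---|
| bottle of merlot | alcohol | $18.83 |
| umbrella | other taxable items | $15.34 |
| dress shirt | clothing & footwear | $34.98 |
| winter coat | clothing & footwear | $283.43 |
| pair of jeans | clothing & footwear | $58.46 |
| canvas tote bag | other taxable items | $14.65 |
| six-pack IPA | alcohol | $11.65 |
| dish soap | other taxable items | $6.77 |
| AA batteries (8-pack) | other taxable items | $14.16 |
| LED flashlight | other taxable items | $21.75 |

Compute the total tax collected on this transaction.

Bottle of merlot $18.83: alcohol → 10.75% → $2.02
Umbrella $15.34: other taxable items → 7.25% → $1.11
Dress shirt $34.98: clothing & footwear → 3.75% → $1.31
Winter coat $283.43: clothing & footwear → 3.75% + 1% surcharge = 4.75% → $13.46
Pair of jeans $58.46: clothing & footwear → 3.75% → $2.19
Canvas tote bag $14.65: other taxable items → 7.25% → $1.06
Six-pack IPA $11.65: alcohol → 10.75% → $1.25
Dish soap $6.77: other taxable items → 7.25% → $0.49
AA batteries (8-pack) $14.16: other taxable items → 7.25% → $1.03
LED flashlight $21.75: other taxable items → 7.25% → $1.58
Total tax = $2.02 + $1.11 + $1.31 + $13.46 + $2.19 + $1.06 + $1.25 + $0.49 + $1.03 + $1.58 = $25.50

$25.50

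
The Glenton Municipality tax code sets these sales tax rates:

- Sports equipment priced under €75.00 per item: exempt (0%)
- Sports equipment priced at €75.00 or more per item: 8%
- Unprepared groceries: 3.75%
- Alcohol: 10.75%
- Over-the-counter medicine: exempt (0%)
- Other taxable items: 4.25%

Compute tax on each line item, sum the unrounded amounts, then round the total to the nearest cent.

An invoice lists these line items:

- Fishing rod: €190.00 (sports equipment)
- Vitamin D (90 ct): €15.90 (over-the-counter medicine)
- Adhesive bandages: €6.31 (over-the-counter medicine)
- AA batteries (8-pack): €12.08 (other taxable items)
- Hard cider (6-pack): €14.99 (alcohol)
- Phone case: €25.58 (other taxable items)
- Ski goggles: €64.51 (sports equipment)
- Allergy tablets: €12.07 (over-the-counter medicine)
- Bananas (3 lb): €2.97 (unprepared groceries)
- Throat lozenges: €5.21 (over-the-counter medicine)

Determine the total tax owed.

€18.52

Fishing rod €190.00: sports equipment, €75.00 or more → 8% → €15.20
Vitamin D (90 ct) €15.90: over-the-counter medicine → 0% → €0.00
Adhesive bandages €6.31: over-the-counter medicine → 0% → €0.00
AA batteries (8-pack) €12.08: other taxable items → 4.25% → €0.5134
Hard cider (6-pack) €14.99: alcohol → 10.75% → €1.611425
Phone case €25.58: other taxable items → 4.25% → €1.08715
Ski goggles €64.51: sports equipment, under €75.00 → 0% → €0.00
Allergy tablets €12.07: over-the-counter medicine → 0% → €0.00
Bananas (3 lb) €2.97: unprepared groceries → 3.75% → €0.111375
Throat lozenges €5.21: over-the-counter medicine → 0% → €0.00
Unrounded tax sum = €18.52335 → €18.52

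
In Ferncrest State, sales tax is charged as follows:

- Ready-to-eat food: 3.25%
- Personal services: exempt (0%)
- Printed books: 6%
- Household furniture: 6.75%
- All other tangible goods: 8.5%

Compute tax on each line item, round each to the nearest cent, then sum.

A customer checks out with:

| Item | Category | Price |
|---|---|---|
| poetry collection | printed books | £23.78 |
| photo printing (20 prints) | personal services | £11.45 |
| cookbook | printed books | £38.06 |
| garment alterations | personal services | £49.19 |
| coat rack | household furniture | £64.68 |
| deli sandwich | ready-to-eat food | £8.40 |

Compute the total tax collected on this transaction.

Poetry collection £23.78: printed books → 6% → £1.43
Photo printing (20 prints) £11.45: personal services → 0% → £0.00
Cookbook £38.06: printed books → 6% → £2.28
Garment alterations £49.19: personal services → 0% → £0.00
Coat rack £64.68: household furniture → 6.75% → £4.37
Deli sandwich £8.40: ready-to-eat food → 3.25% → £0.27
Total tax = £1.43 + £2.28 + £4.37 + £0.27 = £8.35

£8.35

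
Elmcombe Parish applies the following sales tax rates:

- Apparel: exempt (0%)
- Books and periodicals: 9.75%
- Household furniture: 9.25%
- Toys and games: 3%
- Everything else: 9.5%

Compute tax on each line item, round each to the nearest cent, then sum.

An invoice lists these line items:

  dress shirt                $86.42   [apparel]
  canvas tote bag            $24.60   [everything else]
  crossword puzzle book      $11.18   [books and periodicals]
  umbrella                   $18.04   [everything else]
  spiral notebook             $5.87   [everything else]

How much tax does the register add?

Dress shirt $86.42: apparel → 0% → $0.00
Canvas tote bag $24.60: everything else → 9.5% → $2.34
Crossword puzzle book $11.18: books and periodicals → 9.75% → $1.09
Umbrella $18.04: everything else → 9.5% → $1.71
Spiral notebook $5.87: everything else → 9.5% → $0.56
Total tax = $2.34 + $1.09 + $1.71 + $0.56 = $5.70

$5.70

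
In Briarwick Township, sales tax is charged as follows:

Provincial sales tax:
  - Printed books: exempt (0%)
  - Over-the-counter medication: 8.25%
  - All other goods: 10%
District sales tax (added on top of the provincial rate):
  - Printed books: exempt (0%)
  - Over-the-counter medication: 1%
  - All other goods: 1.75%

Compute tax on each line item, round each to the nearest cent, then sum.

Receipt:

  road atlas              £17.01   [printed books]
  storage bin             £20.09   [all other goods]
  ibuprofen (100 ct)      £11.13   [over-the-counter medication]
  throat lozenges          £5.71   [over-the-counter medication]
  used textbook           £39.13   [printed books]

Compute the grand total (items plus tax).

£96.99

Road atlas £17.01: printed books → 0% + 0% district = 0% → £0.00
Storage bin £20.09: all other goods → 10% + 1.75% district = 11.75% → £2.36
Ibuprofen (100 ct) £11.13: over-the-counter medication → 8.25% + 1% district = 9.25% → £1.03
Throat lozenges £5.71: over-the-counter medication → 8.25% + 1% district = 9.25% → £0.53
Used textbook £39.13: printed books → 0% + 0% district = 0% → £0.00
Subtotal = £93.07; tax = £3.92; total due = £96.99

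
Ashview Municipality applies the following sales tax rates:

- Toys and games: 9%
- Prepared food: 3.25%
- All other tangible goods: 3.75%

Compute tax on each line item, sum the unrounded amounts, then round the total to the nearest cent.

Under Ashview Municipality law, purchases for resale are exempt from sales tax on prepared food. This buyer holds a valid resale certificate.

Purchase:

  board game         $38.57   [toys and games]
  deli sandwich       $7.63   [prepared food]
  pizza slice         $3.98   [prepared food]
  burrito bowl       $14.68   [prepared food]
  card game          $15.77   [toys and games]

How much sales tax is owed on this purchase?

Board game $38.57: toys and games → 9% → $3.4713
Deli sandwich $7.63: prepared food, buyer-exempt → 0% → $0.00
Pizza slice $3.98: prepared food, buyer-exempt → 0% → $0.00
Burrito bowl $14.68: prepared food, buyer-exempt → 0% → $0.00
Card game $15.77: toys and games → 9% → $1.4193
Unrounded tax sum = $4.8906 → $4.89

$4.89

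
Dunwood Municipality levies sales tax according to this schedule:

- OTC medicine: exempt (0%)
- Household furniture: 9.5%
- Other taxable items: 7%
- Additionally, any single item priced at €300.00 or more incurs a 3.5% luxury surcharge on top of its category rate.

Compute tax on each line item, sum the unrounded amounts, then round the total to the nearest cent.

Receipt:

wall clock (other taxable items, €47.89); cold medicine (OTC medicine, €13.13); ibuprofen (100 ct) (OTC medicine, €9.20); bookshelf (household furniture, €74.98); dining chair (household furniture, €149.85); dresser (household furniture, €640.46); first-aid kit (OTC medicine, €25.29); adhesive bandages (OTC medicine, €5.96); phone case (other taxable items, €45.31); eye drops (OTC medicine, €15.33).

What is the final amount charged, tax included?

Wall clock €47.89: other taxable items → 7% → €3.3523
Cold medicine €13.13: OTC medicine → 0% → €0.00
Ibuprofen (100 ct) €9.20: OTC medicine → 0% → €0.00
Bookshelf €74.98: household furniture → 9.5% → €7.1231
Dining chair €149.85: household furniture → 9.5% → €14.23575
Dresser €640.46: household furniture → 9.5% + 3.5% surcharge = 13% → €83.2598
First-aid kit €25.29: OTC medicine → 0% → €0.00
Adhesive bandages €5.96: OTC medicine → 0% → €0.00
Phone case €45.31: other taxable items → 7% → €3.1717
Eye drops €15.33: OTC medicine → 0% → €0.00
Subtotal = €1027.40; unrounded tax = €111.14265 → €111.14; total due = €1138.54

€1138.54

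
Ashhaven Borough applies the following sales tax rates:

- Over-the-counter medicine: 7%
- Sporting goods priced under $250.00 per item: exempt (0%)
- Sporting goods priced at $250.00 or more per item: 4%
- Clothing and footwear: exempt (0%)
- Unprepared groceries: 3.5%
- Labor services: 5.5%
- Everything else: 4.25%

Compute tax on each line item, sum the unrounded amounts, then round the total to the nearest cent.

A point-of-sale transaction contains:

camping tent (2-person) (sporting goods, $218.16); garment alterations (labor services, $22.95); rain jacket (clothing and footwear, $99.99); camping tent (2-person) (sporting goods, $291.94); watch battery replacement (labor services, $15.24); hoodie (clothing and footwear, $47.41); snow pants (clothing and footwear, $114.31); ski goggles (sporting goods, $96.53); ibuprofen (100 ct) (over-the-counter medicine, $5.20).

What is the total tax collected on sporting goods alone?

Camping tent (2-person) $218.16: sporting goods, under $250.00 → 0% → $0.00
Camping tent (2-person) $291.94: sporting goods, $250.00 or more → 4% → $11.6776
Ski goggles $96.53: sporting goods, under $250.00 → 0% → $0.00
Tax on sporting goods: unrounded sum = $11.6776 → $11.68

$11.68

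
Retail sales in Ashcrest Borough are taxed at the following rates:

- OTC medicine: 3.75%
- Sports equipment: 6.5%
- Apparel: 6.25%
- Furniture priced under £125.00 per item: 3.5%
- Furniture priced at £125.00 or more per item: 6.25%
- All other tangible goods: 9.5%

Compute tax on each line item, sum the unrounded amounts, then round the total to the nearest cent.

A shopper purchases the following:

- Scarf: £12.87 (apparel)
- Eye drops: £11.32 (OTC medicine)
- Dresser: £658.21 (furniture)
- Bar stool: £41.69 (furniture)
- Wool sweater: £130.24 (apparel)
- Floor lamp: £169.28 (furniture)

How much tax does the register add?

£62.55

Scarf £12.87: apparel → 6.25% → £0.804375
Eye drops £11.32: OTC medicine → 3.75% → £0.4245
Dresser £658.21: furniture, £125.00 or more → 6.25% → £41.138125
Bar stool £41.69: furniture, under £125.00 → 3.5% → £1.45915
Wool sweater £130.24: apparel → 6.25% → £8.14
Floor lamp £169.28: furniture, £125.00 or more → 6.25% → £10.58
Unrounded tax sum = £62.54615 → £62.55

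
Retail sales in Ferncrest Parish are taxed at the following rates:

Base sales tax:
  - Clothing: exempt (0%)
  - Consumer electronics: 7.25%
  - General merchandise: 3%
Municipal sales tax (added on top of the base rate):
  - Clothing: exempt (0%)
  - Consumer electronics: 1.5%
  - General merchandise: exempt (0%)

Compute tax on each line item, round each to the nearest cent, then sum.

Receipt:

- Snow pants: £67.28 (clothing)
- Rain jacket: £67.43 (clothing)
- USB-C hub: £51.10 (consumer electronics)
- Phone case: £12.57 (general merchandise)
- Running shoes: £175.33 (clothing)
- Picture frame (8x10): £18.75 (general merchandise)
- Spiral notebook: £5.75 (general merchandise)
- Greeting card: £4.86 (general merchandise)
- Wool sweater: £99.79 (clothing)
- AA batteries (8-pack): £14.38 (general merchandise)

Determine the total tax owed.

£6.16

Snow pants £67.28: clothing → 0% + 0% municipal = 0% → £0.00
Rain jacket £67.43: clothing → 0% + 0% municipal = 0% → £0.00
USB-C hub £51.10: consumer electronics → 7.25% + 1.5% municipal = 8.75% → £4.47
Phone case £12.57: general merchandise → 3% + 0% municipal = 3% → £0.38
Running shoes £175.33: clothing → 0% + 0% municipal = 0% → £0.00
Picture frame (8x10) £18.75: general merchandise → 3% + 0% municipal = 3% → £0.56
Spiral notebook £5.75: general merchandise → 3% + 0% municipal = 3% → £0.17
Greeting card £4.86: general merchandise → 3% + 0% municipal = 3% → £0.15
Wool sweater £99.79: clothing → 0% + 0% municipal = 0% → £0.00
AA batteries (8-pack) £14.38: general merchandise → 3% + 0% municipal = 3% → £0.43
Total tax = £4.47 + £0.38 + £0.56 + £0.17 + £0.15 + £0.43 = £6.16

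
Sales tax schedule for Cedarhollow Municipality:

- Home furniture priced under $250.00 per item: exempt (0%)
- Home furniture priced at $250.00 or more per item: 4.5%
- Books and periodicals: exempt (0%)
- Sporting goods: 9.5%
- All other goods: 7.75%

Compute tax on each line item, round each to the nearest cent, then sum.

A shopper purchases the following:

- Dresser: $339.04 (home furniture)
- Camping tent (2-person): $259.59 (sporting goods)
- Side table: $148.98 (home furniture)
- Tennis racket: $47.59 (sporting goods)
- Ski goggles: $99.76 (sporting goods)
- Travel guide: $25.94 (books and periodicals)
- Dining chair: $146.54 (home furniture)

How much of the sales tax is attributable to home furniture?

$15.26

Dresser $339.04: home furniture, $250.00 or more → 4.5% → $15.26
Side table $148.98: home furniture, under $250.00 → 0% → $0.00
Dining chair $146.54: home furniture, under $250.00 → 0% → $0.00
Tax on home furniture = $15.26 + $0.00 + $0.00 = $15.26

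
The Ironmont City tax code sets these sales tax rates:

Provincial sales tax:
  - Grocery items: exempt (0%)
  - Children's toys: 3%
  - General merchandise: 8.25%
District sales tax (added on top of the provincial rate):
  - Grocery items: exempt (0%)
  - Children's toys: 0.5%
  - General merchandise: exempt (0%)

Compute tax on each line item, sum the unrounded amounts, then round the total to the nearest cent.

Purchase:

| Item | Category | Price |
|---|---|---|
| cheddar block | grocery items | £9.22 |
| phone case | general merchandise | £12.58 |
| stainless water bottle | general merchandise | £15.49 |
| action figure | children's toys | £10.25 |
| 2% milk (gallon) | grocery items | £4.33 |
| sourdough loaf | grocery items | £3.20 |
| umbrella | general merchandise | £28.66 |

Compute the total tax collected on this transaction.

£5.04

Cheddar block £9.22: grocery items → 0% + 0% district = 0% → £0.00
Phone case £12.58: general merchandise → 8.25% + 0% district = 8.25% → £1.03785
Stainless water bottle £15.49: general merchandise → 8.25% + 0% district = 8.25% → £1.277925
Action figure £10.25: children's toys → 3% + 0.5% district = 3.5% → £0.35875
2% milk (gallon) £4.33: grocery items → 0% + 0% district = 0% → £0.00
Sourdough loaf £3.20: grocery items → 0% + 0% district = 0% → £0.00
Umbrella £28.66: general merchandise → 8.25% + 0% district = 8.25% → £2.36445
Unrounded tax sum = £5.038975 → £5.04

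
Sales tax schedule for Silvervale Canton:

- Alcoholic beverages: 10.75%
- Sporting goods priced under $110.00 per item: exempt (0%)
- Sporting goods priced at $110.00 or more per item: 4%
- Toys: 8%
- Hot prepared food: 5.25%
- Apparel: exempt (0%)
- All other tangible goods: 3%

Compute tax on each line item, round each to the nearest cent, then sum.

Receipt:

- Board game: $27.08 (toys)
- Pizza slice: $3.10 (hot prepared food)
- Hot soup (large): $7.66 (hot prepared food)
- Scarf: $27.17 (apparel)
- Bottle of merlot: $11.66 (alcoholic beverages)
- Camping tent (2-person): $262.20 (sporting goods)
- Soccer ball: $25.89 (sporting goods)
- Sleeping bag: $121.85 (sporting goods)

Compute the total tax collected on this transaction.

Board game $27.08: toys → 8% → $2.17
Pizza slice $3.10: hot prepared food → 5.25% → $0.16
Hot soup (large) $7.66: hot prepared food → 5.25% → $0.40
Scarf $27.17: apparel → 0% → $0.00
Bottle of merlot $11.66: alcoholic beverages → 10.75% → $1.25
Camping tent (2-person) $262.20: sporting goods, $110.00 or more → 4% → $10.49
Soccer ball $25.89: sporting goods, under $110.00 → 0% → $0.00
Sleeping bag $121.85: sporting goods, $110.00 or more → 4% → $4.87
Total tax = $2.17 + $0.16 + $0.40 + $1.25 + $10.49 + $4.87 = $19.34

$19.34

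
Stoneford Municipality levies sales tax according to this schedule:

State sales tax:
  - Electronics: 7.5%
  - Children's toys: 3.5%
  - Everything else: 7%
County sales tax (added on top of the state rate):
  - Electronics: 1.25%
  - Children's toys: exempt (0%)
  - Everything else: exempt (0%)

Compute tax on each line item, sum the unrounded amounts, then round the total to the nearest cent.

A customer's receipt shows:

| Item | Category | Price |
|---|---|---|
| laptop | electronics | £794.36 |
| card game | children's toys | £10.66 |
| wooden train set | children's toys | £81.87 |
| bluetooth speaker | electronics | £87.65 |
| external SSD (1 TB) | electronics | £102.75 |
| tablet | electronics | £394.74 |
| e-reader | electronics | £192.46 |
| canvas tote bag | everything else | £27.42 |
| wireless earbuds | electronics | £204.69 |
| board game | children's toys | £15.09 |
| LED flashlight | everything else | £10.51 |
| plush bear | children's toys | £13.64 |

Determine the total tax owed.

Laptop £794.36: electronics → 7.5% + 1.25% county = 8.75% → £69.5065
Card game £10.66: children's toys → 3.5% + 0% county = 3.5% → £0.3731
Wooden train set £81.87: children's toys → 3.5% + 0% county = 3.5% → £2.86545
Bluetooth speaker £87.65: electronics → 7.5% + 1.25% county = 8.75% → £7.669375
External SSD (1 TB) £102.75: electronics → 7.5% + 1.25% county = 8.75% → £8.990625
Tablet £394.74: electronics → 7.5% + 1.25% county = 8.75% → £34.53975
E-reader £192.46: electronics → 7.5% + 1.25% county = 8.75% → £16.84025
Canvas tote bag £27.42: everything else → 7% + 0% county = 7% → £1.9194
Wireless earbuds £204.69: electronics → 7.5% + 1.25% county = 8.75% → £17.910375
Board game £15.09: children's toys → 3.5% + 0% county = 3.5% → £0.52815
LED flashlight £10.51: everything else → 7% + 0% county = 7% → £0.7357
Plush bear £13.64: children's toys → 3.5% + 0% county = 3.5% → £0.4774
Unrounded tax sum = £162.356075 → £162.36

£162.36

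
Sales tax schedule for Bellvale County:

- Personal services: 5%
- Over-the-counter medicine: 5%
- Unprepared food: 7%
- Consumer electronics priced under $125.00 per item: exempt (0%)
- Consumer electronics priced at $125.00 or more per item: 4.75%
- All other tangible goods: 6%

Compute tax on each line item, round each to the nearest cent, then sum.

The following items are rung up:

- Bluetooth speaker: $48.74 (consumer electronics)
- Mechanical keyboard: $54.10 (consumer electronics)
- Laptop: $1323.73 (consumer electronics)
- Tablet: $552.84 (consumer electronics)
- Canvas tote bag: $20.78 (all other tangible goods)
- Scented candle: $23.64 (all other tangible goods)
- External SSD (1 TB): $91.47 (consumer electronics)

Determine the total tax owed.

$91.81

Bluetooth speaker $48.74: consumer electronics, under $125.00 → 0% → $0.00
Mechanical keyboard $54.10: consumer electronics, under $125.00 → 0% → $0.00
Laptop $1323.73: consumer electronics, $125.00 or more → 4.75% → $62.88
Tablet $552.84: consumer electronics, $125.00 or more → 4.75% → $26.26
Canvas tote bag $20.78: all other tangible goods → 6% → $1.25
Scented candle $23.64: all other tangible goods → 6% → $1.42
External SSD (1 TB) $91.47: consumer electronics, under $125.00 → 0% → $0.00
Total tax = $62.88 + $26.26 + $1.25 + $1.42 = $91.81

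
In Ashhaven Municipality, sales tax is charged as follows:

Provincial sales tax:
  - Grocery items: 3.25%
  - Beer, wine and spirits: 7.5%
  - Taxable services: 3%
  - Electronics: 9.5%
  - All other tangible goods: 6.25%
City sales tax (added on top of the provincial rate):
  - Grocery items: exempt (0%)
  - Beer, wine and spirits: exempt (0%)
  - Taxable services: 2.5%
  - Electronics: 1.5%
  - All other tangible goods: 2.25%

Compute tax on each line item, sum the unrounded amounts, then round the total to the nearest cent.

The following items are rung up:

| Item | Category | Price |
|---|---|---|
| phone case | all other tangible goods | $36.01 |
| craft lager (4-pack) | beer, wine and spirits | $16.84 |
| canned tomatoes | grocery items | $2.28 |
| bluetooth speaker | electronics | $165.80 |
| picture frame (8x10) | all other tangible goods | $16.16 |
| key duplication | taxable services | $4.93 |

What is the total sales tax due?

Phone case $36.01: all other tangible goods → 6.25% + 2.25% city = 8.5% → $3.06085
Craft lager (4-pack) $16.84: beer, wine and spirits → 7.5% + 0% city = 7.5% → $1.263
Canned tomatoes $2.28: grocery items → 3.25% + 0% city = 3.25% → $0.0741
Bluetooth speaker $165.80: electronics → 9.5% + 1.5% city = 11% → $18.238
Picture frame (8x10) $16.16: all other tangible goods → 6.25% + 2.25% city = 8.5% → $1.3736
Key duplication $4.93: taxable services → 3% + 2.5% city = 5.5% → $0.27115
Unrounded tax sum = $24.2807 → $24.28

$24.28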